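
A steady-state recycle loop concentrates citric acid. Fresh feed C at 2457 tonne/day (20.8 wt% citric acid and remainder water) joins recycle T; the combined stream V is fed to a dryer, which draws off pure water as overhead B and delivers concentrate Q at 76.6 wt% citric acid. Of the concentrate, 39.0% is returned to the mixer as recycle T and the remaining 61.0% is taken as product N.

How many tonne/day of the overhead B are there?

Overall citric acid balance (none leaves overhead): citric acid in fresh feed = citric acid in product, i.e. 2457×0.208 = (1−0.390)·Q·0.766.
Q = 511.06/(0.766×0.610) = 1093.7 tonne/day.
Recycle T = 0.390×1093.7 = 426.55 tonne/day.
Combined feed V = 2457 + 426.55 = 2883.6 tonne/day.
Overhead B = V − Q = 2883.6 − 1093.7 = 1789.8 tonne/day.

1790 tonne/day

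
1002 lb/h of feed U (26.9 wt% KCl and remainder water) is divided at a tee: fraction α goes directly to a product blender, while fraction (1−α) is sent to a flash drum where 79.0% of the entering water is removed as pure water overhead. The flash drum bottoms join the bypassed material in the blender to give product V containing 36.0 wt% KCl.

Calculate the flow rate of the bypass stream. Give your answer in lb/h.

All 1002×0.269 = 269.54 lb/h of KCl reaches V, so V = 269.54/0.360 = 748.72 lb/h and vapour = 253.28 lb/h.
The evaporator receives (1−α)·1002 of feed at 0.731 water and removes 0.790 of that water:
0.790×0.731×(1−α)×1002 = 253.28
(1−α) = 253.28/578.64 = 0.4377;  α = 0.5623.
Bypass flow = 0.5623×1002 = 563.41 lb/h.

563.4 lb/h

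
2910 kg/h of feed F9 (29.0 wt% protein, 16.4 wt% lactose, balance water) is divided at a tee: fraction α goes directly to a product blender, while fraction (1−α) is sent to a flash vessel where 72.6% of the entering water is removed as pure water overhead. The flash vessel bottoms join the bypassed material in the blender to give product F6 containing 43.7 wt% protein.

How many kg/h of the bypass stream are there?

All 2910×0.290 = 843.9 kg/h of protein reaches F6, so F6 = 843.9/0.437 = 1931.1 kg/h and vapour = 978.88 kg/h.
The evaporator receives (1−α)·2910 of feed at 0.546 water and removes 0.726 of that water:
0.726×0.546×(1−α)×2910 = 978.88
(1−α) = 978.88/1153.5 = 0.8486;  α = 0.1514.
Bypass flow = 0.1514×2910 = 440.55 kg/h.

440.6 kg/h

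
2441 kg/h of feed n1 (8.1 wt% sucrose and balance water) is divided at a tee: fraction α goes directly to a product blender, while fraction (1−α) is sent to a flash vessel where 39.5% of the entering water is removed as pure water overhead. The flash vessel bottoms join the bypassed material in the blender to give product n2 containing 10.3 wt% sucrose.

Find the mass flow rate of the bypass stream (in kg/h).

All 2441×0.081 = 197.72 kg/h of sucrose reaches n2, so n2 = 197.72/0.103 = 1919.6 kg/h and vapour = 521.38 kg/h.
The evaporator receives (1−α)·2441 of feed at 0.919 water and removes 0.395 of that water:
0.395×0.919×(1−α)×2441 = 521.38
(1−α) = 521.38/886.1 = 0.5884;  α = 0.4116.
Bypass flow = 0.4116×2441 = 1004.7 kg/h.

1005 kg/h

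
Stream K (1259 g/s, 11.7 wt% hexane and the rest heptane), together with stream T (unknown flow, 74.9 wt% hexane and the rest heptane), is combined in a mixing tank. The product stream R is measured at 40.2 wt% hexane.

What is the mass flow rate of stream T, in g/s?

Let T be the unknown flow. Total out = 1259 + T.
hexane balance: 147.3 + 0.749·T = 0.402·(1259 + T)
(0.749 − 0.402)·T = 0.402×1259 − 147.3 = 358.82
T = 358.82 / 0.347 = 1034 g/s

1034 g/s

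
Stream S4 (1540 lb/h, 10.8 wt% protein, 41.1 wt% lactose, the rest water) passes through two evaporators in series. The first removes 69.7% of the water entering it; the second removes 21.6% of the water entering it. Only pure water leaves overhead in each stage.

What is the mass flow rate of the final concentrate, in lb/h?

water in feed = 1540×0.481 = 740.74 lb/h.
After stage 1: water left = (1−0.697)×740.74 = 224.44; stream total = 1023.7 lb/h.
After stage 2: water left = (1−0.216)×224.44 = 175.96; final concentrate = 975.22 lb/h.

975.2 lb/h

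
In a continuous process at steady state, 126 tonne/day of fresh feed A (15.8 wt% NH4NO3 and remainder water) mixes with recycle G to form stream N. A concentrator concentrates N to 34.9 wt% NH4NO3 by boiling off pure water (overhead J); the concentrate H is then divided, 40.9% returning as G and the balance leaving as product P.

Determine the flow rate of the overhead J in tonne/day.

68.96 tonne/day

Overall NH4NO3 balance (none leaves overhead): NH4NO3 in fresh feed = NH4NO3 in product, i.e. 126×0.158 = (1−0.409)·H·0.349.
H = 19.908/(0.349×0.591) = 96.519 tonne/day.
Recycle G = 0.409×96.519 = 39.476 tonne/day.
Combined feed N = 126 + 39.476 = 165.48 tonne/day.
Overhead J = N − H = 165.48 − 96.519 = 68.957 tonne/day.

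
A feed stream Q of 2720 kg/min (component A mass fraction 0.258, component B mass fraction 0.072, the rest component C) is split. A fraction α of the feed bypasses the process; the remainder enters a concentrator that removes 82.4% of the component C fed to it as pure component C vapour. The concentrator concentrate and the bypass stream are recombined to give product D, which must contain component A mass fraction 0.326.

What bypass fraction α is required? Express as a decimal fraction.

0.622

All 2720×0.258 = 701.76 kg/min of component A reaches D, so D = 701.76/0.326 = 2152.6 kg/min and vapour = 567.36 kg/min.
The evaporator receives (1−α)·2720 of feed at 0.670 component C and removes 0.824 of that component C:
0.824×0.670×(1−α)×2720 = 567.36
(1−α) = 567.36/1501.7 = 0.3778;  α = 0.6222.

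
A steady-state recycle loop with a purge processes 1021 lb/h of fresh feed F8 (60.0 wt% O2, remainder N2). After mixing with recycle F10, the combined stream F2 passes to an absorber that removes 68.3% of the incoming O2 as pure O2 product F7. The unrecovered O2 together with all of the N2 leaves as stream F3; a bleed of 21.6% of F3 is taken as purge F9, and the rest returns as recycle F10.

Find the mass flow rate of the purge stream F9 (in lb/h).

N2 enters only via F8 and leaves only via the purge: 1021×0.400 = 0.216×(N2 in F3), and the absorber passes all N2, so N2 in F2 = N2 in F3 = 1890.7 lb/h.
O2 in F2: m_A = 1021×0.600 + (1−0.216)·(1−0.683)·m_A, so m_A = 612.6/0.7515 = 815.2 lb/h.
F3 = (1−0.683)×815.2 + 1890.7 = 2149.2 lb/h.
Purge F9 = 0.216×2149.2 = 464.22 lb/h.

464.2 lb/h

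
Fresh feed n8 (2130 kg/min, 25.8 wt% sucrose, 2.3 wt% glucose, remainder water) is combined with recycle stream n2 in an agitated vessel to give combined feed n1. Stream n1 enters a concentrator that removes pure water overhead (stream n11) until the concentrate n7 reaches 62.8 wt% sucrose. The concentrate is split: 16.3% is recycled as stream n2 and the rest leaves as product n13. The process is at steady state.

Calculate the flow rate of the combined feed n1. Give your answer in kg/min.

2300 kg/min

Overall sucrose balance (none leaves overhead): sucrose in fresh feed = sucrose in product, i.e. 2130×0.258 = (1−0.163)·n7·0.628.
n7 = 549.54/(0.628×0.837) = 1045.5 kg/min.
Recycle n2 = 0.163×1045.5 = 170.41 kg/min.
Combined feed n1 = 2130 + 170.41 = 2300.4 kg/min.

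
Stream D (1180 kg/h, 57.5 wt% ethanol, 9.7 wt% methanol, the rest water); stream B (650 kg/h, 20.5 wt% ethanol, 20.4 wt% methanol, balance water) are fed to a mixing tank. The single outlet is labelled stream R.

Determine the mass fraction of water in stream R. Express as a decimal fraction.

Total flow out = 1180 + 650 = 1830 kg/h.
water in = 1180×0.328 + 650×0.591 = 771.19 kg/h.
water mass fraction in R = 771.19/1830 = 0.421.

0.421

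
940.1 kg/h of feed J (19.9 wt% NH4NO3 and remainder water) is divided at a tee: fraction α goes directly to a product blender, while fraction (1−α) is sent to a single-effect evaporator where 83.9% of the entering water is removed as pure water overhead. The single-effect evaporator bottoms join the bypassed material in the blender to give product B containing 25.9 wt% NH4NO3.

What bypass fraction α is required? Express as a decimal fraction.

0.655

All 940.1×0.199 = 187.08 kg/h of NH4NO3 reaches B, so B = 187.08/0.259 = 722.32 kg/h and vapour = 217.78 kg/h.
The evaporator receives (1−α)·940.1 of feed at 0.801 water and removes 0.839 of that water:
0.839×0.801×(1−α)×940.1 = 217.78
(1−α) = 217.78/631.78 = 0.3447;  α = 0.6553.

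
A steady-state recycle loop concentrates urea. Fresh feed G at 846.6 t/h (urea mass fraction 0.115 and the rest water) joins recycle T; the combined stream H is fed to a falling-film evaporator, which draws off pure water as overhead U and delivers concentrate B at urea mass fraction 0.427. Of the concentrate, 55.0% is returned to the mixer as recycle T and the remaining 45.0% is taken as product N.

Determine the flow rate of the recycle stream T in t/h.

278.7 t/h

Overall urea balance (none leaves overhead): urea in fresh feed = urea in product, i.e. 846.6×0.115 = (1−0.550)·B·0.427.
B = 97.359/(0.427×0.450) = 506.68 t/h.
Recycle T = 0.550×506.68 = 278.68 t/h.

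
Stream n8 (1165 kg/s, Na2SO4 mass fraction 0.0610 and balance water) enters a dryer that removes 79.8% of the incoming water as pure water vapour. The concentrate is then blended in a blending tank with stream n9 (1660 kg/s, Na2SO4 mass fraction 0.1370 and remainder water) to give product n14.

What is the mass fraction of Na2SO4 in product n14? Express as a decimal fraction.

0.1529

Vapour removed = 0.798×0.939×1165 = 872.96 kg/s; concentrate = 292.04 kg/s.
Na2SO4 reaching the mixer = 71.065 (from concentrate) + 1660×0.137 = 298.49 kg/s.
Product flow = 292.04 + 1660 = 1952 kg/s; Na2SO4 fraction = 0.1529.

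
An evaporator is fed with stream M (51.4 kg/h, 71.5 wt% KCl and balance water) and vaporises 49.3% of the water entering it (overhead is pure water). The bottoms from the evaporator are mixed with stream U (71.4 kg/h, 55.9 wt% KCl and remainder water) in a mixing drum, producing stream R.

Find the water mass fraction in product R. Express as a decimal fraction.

0.337

Vapour removed = 0.493×0.285×51.4 = 7.222 kg/h; concentrate = 44.178 kg/h.
water reaching the mixer = 7.427 (from concentrate) + 71.4×0.441 = 38.914 kg/h.
Product flow = 44.178 + 71.4 = 115.58 kg/h; water fraction = 0.337.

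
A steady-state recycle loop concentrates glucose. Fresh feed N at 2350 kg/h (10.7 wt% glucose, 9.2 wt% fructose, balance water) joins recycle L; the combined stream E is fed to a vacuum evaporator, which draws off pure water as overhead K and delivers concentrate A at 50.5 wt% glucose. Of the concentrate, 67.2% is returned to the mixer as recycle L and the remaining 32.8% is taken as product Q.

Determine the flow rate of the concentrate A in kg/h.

1518 kg/h

Overall glucose balance (none leaves overhead): glucose in fresh feed = glucose in product, i.e. 2350×0.107 = (1−0.672)·A·0.505.
A = 251.45/(0.505×0.328) = 1518.1 kg/h.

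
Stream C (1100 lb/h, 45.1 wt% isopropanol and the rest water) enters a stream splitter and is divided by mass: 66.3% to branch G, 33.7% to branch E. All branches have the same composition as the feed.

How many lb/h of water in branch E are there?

Branch E total = 0.337×1100 = 370.7 lb/h.
water in E = 0.549×370.7 = 203.51 lb/h.

203.5 lb/h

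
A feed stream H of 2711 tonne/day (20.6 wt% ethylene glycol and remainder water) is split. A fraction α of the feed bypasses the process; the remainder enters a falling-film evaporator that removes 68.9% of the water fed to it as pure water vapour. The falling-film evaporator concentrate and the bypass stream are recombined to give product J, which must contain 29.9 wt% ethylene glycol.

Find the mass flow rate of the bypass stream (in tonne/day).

1170 tonne/day

All 2711×0.206 = 558.47 tonne/day of ethylene glycol reaches J, so J = 558.47/0.299 = 1867.8 tonne/day and vapour = 843.22 tonne/day.
The evaporator receives (1−α)·2711 of feed at 0.794 water and removes 0.689 of that water:
0.689×0.794×(1−α)×2711 = 843.22
(1−α) = 843.22/1483.1 = 0.5686;  α = 0.4314.
Bypass flow = 0.4314×2711 = 1169.6 tonne/day.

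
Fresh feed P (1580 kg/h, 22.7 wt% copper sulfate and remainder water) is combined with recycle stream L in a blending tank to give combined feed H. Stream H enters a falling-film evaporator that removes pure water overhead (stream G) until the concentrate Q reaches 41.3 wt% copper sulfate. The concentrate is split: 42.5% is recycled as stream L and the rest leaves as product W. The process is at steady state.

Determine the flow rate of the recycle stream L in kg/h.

641.9 kg/h

Overall copper sulfate balance (none leaves overhead): copper sulfate in fresh feed = copper sulfate in product, i.e. 1580×0.227 = (1−0.425)·Q·0.413.
Q = 358.66/(0.413×0.575) = 1510.3 kg/h.
Recycle L = 0.425×1510.3 = 641.88 kg/h.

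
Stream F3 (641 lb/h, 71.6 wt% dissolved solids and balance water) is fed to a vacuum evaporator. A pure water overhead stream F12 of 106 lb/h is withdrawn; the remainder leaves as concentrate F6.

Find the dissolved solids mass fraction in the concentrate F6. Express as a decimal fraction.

dissolved solids is not removed: 641×0.716 = 458.96 lb/h of dissolved solids enters F6.
Concentrate = 641 − 106 = 535 lb/h.
Mass fraction = 458.96/535 = 0.858.

0.858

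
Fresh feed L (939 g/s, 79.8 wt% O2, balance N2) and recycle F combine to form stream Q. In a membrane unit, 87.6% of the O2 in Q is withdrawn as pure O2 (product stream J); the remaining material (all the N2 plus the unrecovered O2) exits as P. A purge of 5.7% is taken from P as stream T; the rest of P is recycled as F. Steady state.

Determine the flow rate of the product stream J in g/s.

743.3 g/s

O2 in Q: m_A = 939×0.798 + (1−0.057)·(1−0.876)·m_A, so m_A = 749.32/0.8831 = 848.54 g/s.
Product J = 0.876×848.54 = 743.32 g/s.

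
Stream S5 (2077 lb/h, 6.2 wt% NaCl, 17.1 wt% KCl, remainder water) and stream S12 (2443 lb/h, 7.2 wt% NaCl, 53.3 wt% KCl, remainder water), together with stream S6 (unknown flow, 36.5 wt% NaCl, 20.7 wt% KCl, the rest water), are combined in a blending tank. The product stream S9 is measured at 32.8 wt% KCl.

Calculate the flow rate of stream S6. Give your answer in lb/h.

Let S6 be the unknown flow. Total out = 4520 + S6.
KCl balance: 1657.3 + 0.207·S6 = 0.328·(4520 + S6)
(0.207 − 0.328)·S6 = 0.328×4520 − 1657.3 = -174.73
S6 = -174.73 / -0.121 = 1444 lb/h

1444 lb/h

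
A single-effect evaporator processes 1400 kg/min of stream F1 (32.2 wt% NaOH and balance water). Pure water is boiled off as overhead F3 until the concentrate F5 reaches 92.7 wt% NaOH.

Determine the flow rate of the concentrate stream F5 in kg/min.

486.3 kg/min

NaOH is conserved: 1400×0.322 = 450.8 kg/min all reports to the concentrate.
Concentrate = 450.8/(target fraction) = 486.3 kg/min.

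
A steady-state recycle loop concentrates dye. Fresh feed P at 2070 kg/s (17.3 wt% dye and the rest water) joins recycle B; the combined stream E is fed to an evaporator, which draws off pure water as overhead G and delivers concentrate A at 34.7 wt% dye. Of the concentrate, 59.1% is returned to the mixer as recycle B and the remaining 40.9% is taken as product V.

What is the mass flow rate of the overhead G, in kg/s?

Overall dye balance (none leaves overhead): dye in fresh feed = dye in product, i.e. 2070×0.173 = (1−0.591)·A·0.347.
A = 358.11/(0.347×0.409) = 2523.3 kg/s.
Recycle B = 0.591×2523.3 = 1491.3 kg/s.
Combined feed E = 2070 + 1491.3 = 3561.3 kg/s.
Overhead G = E − A = 3561.3 − 2523.3 = 1038 kg/s.

1038 kg/s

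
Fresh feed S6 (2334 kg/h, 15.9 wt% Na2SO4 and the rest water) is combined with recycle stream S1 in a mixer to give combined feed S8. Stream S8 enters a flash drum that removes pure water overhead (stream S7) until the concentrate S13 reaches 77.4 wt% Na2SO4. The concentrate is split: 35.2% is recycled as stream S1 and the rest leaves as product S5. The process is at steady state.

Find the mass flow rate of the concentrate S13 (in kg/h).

739.9 kg/h

Overall Na2SO4 balance (none leaves overhead): Na2SO4 in fresh feed = Na2SO4 in product, i.e. 2334×0.159 = (1−0.352)·S13·0.774.
S13 = 371.11/(0.774×0.648) = 739.92 kg/h.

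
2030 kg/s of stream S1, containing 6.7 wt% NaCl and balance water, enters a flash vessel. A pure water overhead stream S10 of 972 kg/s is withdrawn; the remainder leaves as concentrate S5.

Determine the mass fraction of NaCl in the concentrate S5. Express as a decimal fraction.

0.1286

NaCl is not removed: 2030×0.067 = 136.01 kg/s of NaCl enters S5.
Concentrate = 2030 − 972 = 1058 kg/s.
Mass fraction = 136.01/1058 = 0.1286.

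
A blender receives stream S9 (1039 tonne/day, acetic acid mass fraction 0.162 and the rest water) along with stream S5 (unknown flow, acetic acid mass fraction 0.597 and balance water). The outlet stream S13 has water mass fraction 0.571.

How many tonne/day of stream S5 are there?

Let S5 be the unknown flow. Total out = 1039 + S5.
water balance: 870.68 + 0.403·S5 = 0.571·(1039 + S5)
(0.403 − 0.571)·S5 = 0.571×1039 − 870.68 = -277.41
S5 = -277.41 / -0.168 = 1651.3 tonne/day

1651 tonne/day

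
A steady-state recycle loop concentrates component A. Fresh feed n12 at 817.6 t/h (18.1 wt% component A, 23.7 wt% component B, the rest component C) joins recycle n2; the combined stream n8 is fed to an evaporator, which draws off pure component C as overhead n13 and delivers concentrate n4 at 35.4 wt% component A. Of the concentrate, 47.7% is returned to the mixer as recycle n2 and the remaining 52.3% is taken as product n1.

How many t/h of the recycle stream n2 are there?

Overall component A balance (none leaves overhead): component A in fresh feed = component A in product, i.e. 817.6×0.181 = (1−0.477)·n4·0.354.
n4 = 147.99/(0.354×0.523) = 799.31 t/h.
Recycle n2 = 0.477×799.31 = 381.27 t/h.

381.3 t/h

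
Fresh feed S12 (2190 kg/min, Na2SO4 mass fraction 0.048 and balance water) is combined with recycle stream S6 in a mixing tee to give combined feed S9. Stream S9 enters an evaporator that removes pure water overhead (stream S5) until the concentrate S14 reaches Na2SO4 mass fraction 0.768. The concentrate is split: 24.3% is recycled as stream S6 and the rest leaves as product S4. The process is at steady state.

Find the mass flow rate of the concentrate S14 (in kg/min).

Overall Na2SO4 balance (none leaves overhead): Na2SO4 in fresh feed = Na2SO4 in product, i.e. 2190×0.048 = (1−0.243)·S14·0.768.
S14 = 105.12/(0.768×0.757) = 180.81 kg/min.

180.8 kg/min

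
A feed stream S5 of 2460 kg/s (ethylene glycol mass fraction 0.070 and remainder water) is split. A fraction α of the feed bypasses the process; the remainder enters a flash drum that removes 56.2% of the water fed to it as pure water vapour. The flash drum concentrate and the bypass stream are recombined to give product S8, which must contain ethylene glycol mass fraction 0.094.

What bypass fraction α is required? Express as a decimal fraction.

0.512

All 2460×0.070 = 172.2 kg/s of ethylene glycol reaches S8, so S8 = 172.2/0.094 = 1831.9 kg/s and vapour = 628.09 kg/s.
The evaporator receives (1−α)·2460 of feed at 0.930 water and removes 0.562 of that water:
0.562×0.930×(1−α)×2460 = 628.09
(1−α) = 628.09/1285.7 = 0.4885;  α = 0.5115.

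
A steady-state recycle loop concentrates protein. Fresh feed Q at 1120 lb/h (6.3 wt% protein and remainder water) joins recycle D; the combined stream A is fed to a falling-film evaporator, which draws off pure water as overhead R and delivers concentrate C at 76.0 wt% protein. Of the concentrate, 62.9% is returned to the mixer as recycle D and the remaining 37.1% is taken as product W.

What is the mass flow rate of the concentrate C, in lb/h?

250.2 lb/h

Overall protein balance (none leaves overhead): protein in fresh feed = protein in product, i.e. 1120×0.063 = (1−0.629)·C·0.760.
C = 70.56/(0.760×0.371) = 250.25 lb/h.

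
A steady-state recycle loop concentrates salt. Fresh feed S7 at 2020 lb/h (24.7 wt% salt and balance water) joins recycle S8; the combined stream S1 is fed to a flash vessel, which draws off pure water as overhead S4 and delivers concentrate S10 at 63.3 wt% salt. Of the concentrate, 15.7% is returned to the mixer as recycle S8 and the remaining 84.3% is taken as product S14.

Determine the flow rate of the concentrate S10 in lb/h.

Overall salt balance (none leaves overhead): salt in fresh feed = salt in product, i.e. 2020×0.247 = (1−0.157)·S10·0.633.
S10 = 498.94/(0.633×0.843) = 935.01 lb/h.

935 lb/h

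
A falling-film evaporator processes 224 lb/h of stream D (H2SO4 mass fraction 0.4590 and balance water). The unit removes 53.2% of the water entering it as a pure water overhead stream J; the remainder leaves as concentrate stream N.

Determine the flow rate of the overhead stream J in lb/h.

64.47 lb/h

water entering = 224×0.541 = 121.18 lb/h; overhead removed = 0.532×121.18 = 64.47 lb/h.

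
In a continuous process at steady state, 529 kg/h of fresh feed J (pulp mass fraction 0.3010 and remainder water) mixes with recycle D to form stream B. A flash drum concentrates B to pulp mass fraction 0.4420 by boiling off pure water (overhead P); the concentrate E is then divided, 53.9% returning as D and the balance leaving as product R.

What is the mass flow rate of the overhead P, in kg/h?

Overall pulp balance (none leaves overhead): pulp in fresh feed = pulp in product, i.e. 529×0.301 = (1−0.539)·E·0.442.
E = 159.23/(0.442×0.461) = 781.45 kg/h.
Recycle D = 0.539×781.45 = 421.2 kg/h.
Combined feed B = 529 + 421.2 = 950.2 kg/h.
Overhead P = B − E = 950.2 − 781.45 = 168.75 kg/h.

168.8 kg/h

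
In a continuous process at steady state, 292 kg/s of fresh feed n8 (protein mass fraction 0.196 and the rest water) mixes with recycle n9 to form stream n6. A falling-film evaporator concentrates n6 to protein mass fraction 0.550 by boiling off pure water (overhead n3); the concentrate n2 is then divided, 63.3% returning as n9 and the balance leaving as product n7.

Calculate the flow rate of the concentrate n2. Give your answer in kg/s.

283.5 kg/s

Overall protein balance (none leaves overhead): protein in fresh feed = protein in product, i.e. 292×0.196 = (1−0.633)·n2·0.550.
n2 = 57.232/(0.550×0.367) = 283.54 kg/s.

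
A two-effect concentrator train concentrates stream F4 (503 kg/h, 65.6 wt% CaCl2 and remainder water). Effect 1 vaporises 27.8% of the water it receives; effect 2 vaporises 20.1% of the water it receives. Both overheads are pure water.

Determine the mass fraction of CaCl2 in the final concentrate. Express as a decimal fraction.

0.768

water in feed = 503×0.344 = 173.03 kg/h.
After stage 1: water left = (1−0.278)×173.03 = 124.93; stream total = 454.9 kg/h.
After stage 2: water left = (1−0.201)×124.93 = 99.818; final concentrate = 429.79 kg/h.
CaCl2 fraction = 329.97/429.79 = 0.768.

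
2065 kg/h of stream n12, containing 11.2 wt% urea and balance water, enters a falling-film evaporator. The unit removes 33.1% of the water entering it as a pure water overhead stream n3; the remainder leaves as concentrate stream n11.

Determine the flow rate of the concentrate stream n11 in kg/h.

1458 kg/h

water entering = 2065×0.888 = 1833.7 kg/h; overhead removed = 0.331×1833.7 = 606.96 kg/h.
Concentrate = 2065 − 606.96 = 1458 kg/h.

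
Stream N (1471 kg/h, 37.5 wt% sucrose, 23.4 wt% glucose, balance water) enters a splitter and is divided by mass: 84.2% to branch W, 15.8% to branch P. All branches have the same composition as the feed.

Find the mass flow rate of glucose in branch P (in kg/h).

Branch P total = 0.158×1471 = 232.42 kg/h.
glucose in P = 0.234×232.42 = 54.386 kg/h.

54.39 kg/h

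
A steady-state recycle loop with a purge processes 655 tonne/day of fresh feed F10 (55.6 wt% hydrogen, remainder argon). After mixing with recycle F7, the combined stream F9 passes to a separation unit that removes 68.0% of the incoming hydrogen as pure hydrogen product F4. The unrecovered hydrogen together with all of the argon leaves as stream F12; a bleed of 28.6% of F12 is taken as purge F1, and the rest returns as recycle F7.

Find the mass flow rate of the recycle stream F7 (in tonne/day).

833.9 tonne/day

argon enters only via F10 and leaves only via the purge: 655×0.444 = 0.286×(argon in F12), and the separation unit passes all argon, so argon in F9 = argon in F12 = 1016.9 tonne/day.
hydrogen in F9: m_A = 655×0.556 + (1−0.286)·(1−0.680)·m_A, so m_A = 364.18/0.7715 = 472.03 tonne/day.
F12 = (1−0.680)×472.03 + 1016.9 = 1167.9 tonne/day.
Recycle F7 = (1−0.286)×1167.9 = 833.88 tonne/day.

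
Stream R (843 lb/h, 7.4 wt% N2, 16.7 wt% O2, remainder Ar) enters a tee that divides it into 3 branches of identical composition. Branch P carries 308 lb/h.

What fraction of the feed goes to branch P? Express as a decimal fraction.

0.365

Fraction to P = 308/843 = 0.3654.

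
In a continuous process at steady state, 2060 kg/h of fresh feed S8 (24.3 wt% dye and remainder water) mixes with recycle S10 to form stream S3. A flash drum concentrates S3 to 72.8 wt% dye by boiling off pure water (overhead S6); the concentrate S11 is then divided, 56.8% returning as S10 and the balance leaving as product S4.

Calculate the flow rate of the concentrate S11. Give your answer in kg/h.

1592 kg/h

Overall dye balance (none leaves overhead): dye in fresh feed = dye in product, i.e. 2060×0.243 = (1−0.568)·S11·0.728.
S11 = 500.58/(0.728×0.432) = 1591.7 kg/h.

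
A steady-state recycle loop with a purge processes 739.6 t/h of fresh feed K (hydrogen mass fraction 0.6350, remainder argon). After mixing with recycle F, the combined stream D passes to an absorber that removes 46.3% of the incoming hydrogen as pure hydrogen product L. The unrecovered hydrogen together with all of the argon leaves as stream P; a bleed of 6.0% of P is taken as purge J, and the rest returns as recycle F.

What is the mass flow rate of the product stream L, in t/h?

439.1 t/h

hydrogen in D: m_A = 739.6×0.635 + (1−0.060)·(1−0.463)·m_A, so m_A = 469.65/0.4952 = 948.36 t/h.
Product L = 0.463×948.36 = 439.09 t/h.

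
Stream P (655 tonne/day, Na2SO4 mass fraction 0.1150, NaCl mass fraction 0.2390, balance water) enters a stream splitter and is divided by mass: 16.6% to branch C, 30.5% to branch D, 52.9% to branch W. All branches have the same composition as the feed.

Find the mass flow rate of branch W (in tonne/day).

Branch W flow = 0.529×655 = 346.5 tonne/day.

346.5 tonne/day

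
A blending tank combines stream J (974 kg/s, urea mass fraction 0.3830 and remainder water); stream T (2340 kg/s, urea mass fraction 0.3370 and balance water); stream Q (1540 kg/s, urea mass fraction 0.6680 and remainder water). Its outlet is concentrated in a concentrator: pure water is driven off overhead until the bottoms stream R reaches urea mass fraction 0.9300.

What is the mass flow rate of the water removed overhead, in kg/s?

2499 kg/s

urea entering = 974×0.383 + 2340×0.337 + 1540×0.668 = 2190.3 kg/s.
All urea reports to R, so R = 2190.3/0.930 = 2355.2 kg/s.
Total feed = 4854 kg/s; overhead = 4854 − 2355.2 = 2498.8 kg/s.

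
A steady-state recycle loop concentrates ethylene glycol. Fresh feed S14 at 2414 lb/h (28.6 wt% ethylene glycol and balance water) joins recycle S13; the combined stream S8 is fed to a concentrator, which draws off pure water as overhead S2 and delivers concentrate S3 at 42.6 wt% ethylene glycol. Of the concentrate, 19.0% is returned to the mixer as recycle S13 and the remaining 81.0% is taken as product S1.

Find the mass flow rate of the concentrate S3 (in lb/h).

Overall ethylene glycol balance (none leaves overhead): ethylene glycol in fresh feed = ethylene glycol in product, i.e. 2414×0.286 = (1−0.190)·S3·0.426.
S3 = 690.4/(0.426×0.810) = 2000.8 lb/h.

2001 lb/h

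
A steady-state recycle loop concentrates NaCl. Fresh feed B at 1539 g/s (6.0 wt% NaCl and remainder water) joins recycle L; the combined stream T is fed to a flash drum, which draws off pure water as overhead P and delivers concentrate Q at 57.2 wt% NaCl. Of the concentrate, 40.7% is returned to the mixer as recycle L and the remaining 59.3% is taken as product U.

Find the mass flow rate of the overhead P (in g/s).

Overall NaCl balance (none leaves overhead): NaCl in fresh feed = NaCl in product, i.e. 1539×0.060 = (1−0.407)·Q·0.572.
Q = 92.34/(0.572×0.593) = 272.23 g/s.
Recycle L = 0.407×272.23 = 110.8 g/s.
Combined feed T = 1539 + 110.8 = 1649.8 g/s.
Overhead P = T − Q = 1649.8 − 272.23 = 1377.6 g/s.

1378 g/s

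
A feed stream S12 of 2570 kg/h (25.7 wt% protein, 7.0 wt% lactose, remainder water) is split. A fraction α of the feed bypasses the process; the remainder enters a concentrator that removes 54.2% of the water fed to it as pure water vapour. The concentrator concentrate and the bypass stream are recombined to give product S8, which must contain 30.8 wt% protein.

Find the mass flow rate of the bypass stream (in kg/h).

1403 kg/h

All 2570×0.257 = 660.49 kg/h of protein reaches S8, so S8 = 660.49/0.308 = 2144.4 kg/h and vapour = 425.55 kg/h.
The evaporator receives (1−α)·2570 of feed at 0.673 water and removes 0.542 of that water:
0.542×0.673×(1−α)×2570 = 425.55
(1−α) = 425.55/937.45 = 0.4539;  α = 0.5461.
Bypass flow = 0.5461×2570 = 1403.4 kg/h.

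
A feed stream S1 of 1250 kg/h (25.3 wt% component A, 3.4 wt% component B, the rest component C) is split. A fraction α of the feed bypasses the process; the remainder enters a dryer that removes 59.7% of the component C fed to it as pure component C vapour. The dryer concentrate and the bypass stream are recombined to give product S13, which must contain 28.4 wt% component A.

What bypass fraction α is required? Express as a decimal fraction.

All 1250×0.253 = 316.25 kg/h of component A reaches S13, so S13 = 316.25/0.284 = 1113.6 kg/h and vapour = 136.44 kg/h.
The evaporator receives (1−α)·1250 of feed at 0.713 component C and removes 0.597 of that component C:
0.597×0.713×(1−α)×1250 = 136.44
(1−α) = 136.44/532.08 = 0.2564;  α = 0.7436.

0.744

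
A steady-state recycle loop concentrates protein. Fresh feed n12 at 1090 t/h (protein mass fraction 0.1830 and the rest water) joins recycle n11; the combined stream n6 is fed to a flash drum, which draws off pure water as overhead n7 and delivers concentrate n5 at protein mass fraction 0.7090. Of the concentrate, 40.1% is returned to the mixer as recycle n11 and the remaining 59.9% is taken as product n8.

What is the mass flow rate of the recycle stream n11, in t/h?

188.3 t/h

Overall protein balance (none leaves overhead): protein in fresh feed = protein in product, i.e. 1090×0.183 = (1−0.401)·n5·0.709.
n5 = 199.47/(0.709×0.599) = 469.68 t/h.
Recycle n11 = 0.401×469.68 = 188.34 t/h.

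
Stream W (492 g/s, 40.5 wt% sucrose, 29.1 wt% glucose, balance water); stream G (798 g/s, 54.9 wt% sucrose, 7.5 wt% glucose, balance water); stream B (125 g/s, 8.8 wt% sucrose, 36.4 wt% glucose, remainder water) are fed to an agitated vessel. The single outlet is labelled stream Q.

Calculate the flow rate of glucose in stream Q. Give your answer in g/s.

glucose out = glucose in = 492×0.291 + 798×0.075 + 125×0.364 = 248.52 g/s.

248.5 g/s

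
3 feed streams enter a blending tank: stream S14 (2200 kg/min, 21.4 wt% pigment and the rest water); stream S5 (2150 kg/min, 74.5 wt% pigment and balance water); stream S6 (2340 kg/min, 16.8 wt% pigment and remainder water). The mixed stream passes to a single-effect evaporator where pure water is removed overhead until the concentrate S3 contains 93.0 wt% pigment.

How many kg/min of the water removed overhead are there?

pigment entering = 2200×0.214 + 2150×0.745 + 2340×0.168 = 2465.7 kg/min.
All pigment reports to S3, so S3 = 2465.7/0.930 = 2651.3 kg/min.
Total feed = 6690 kg/min; overhead = 6690 − 2651.3 = 4038.7 kg/min.

4039 kg/min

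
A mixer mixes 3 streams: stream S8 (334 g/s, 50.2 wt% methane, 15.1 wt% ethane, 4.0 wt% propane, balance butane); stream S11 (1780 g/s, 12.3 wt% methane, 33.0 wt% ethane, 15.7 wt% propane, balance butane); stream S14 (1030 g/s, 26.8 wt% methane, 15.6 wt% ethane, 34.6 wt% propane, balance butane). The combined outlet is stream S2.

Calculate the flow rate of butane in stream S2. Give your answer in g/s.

1034 g/s

butane out = butane in = 334×0.307 + 1780×0.390 + 1030×0.230 = 1033.6 g/s.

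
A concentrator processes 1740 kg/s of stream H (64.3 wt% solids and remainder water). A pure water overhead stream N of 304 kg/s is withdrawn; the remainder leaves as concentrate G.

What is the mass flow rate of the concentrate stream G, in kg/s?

1436 kg/s

Concentrate = 1740 − 304 = 1436 kg/s.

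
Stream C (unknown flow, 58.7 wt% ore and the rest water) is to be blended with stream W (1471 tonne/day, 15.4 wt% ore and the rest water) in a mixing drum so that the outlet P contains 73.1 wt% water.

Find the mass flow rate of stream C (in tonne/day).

532 tonne/day

Let C be the unknown flow. Total out = 1471 + C.
water balance: 1244.5 + 0.413·C = 0.731·(1471 + C)
(0.413 − 0.731)·C = 0.731×1471 − 1244.5 = -169.16
C = -169.16 / -0.318 = 531.97 tonne/day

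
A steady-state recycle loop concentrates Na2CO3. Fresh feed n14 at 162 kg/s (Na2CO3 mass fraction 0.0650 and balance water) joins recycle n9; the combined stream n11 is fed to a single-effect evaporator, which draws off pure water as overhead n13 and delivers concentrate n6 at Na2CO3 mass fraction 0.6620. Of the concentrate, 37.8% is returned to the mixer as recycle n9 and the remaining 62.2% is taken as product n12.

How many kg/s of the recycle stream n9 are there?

Overall Na2CO3 balance (none leaves overhead): Na2CO3 in fresh feed = Na2CO3 in product, i.e. 162×0.065 = (1−0.378)·n6·0.662.
n6 = 10.53/(0.662×0.622) = 25.573 kg/s.
Recycle n9 = 0.378×25.573 = 9.6666 kg/s.

9.667 kg/s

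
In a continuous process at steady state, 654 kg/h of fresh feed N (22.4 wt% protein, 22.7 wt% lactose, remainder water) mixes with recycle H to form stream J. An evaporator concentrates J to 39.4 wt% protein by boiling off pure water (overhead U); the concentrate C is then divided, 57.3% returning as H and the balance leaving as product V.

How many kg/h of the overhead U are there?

282.2 kg/h

Overall protein balance (none leaves overhead): protein in fresh feed = protein in product, i.e. 654×0.224 = (1−0.573)·C·0.394.
C = 146.5/(0.394×0.427) = 870.77 kg/h.
Recycle H = 0.573×870.77 = 498.95 kg/h.
Combined feed J = 654 + 498.95 = 1152.9 kg/h.
Overhead U = J − C = 1152.9 − 870.77 = 282.18 kg/h.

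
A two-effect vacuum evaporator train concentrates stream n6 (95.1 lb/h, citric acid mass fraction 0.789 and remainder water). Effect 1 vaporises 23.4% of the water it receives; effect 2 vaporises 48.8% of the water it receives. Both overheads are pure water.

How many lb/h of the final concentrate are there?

82.9 lb/h

water in feed = 95.1×0.211 = 20.066 lb/h.
After stage 1: water left = (1−0.234)×20.066 = 15.371; stream total = 90.405 lb/h.
After stage 2: water left = (1−0.488)×15.371 = 7.8698; final concentrate = 82.904 lb/h.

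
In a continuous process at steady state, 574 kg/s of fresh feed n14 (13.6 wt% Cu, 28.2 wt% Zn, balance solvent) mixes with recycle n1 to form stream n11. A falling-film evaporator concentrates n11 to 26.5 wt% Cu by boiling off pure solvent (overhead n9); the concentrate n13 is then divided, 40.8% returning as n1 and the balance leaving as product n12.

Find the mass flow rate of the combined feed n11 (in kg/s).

777 kg/s

Overall Cu balance (none leaves overhead): Cu in fresh feed = Cu in product, i.e. 574×0.136 = (1−0.408)·n13·0.265.
n13 = 78.064/(0.265×0.592) = 497.6 kg/s.
Recycle n1 = 0.408×497.6 = 203.02 kg/s.
Combined feed n11 = 574 + 203.02 = 777.02 kg/s.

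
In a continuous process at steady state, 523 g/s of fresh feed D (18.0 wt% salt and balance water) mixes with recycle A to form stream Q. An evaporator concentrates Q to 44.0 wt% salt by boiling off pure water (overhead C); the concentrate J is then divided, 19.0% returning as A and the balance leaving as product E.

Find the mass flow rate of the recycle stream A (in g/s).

50.19 g/s

Overall salt balance (none leaves overhead): salt in fresh feed = salt in product, i.e. 523×0.180 = (1−0.190)·J·0.440.
J = 94.14/(0.440×0.810) = 264.14 g/s.
Recycle A = 0.190×264.14 = 50.187 g/s.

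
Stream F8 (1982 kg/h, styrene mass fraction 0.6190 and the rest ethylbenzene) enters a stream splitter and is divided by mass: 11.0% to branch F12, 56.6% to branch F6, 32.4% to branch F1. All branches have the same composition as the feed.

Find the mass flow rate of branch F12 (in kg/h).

218 kg/h

Branch F12 flow = 0.110×1982 = 218.02 kg/h.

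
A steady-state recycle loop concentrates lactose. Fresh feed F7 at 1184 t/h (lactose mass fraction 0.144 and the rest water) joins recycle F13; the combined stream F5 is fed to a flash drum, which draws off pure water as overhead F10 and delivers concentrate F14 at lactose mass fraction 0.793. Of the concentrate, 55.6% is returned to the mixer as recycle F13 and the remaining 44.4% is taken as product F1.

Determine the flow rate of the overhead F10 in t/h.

Overall lactose balance (none leaves overhead): lactose in fresh feed = lactose in product, i.e. 1184×0.144 = (1−0.556)·F14·0.793.
F14 = 170.5/(0.793×0.444) = 484.24 t/h.
Recycle F13 = 0.556×484.24 = 269.24 t/h.
Combined feed F5 = 1184 + 269.24 = 1453.2 t/h.
Overhead F10 = F5 − F14 = 1453.2 − 484.24 = 969 t/h.

969 t/h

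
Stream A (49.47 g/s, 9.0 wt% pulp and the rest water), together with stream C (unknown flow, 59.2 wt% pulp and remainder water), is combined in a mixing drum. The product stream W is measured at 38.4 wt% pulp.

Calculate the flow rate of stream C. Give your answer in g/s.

Let C be the unknown flow. Total out = 49.47 + C.
pulp balance: 4.4523 + 0.592·C = 0.384·(49.47 + C)
(0.592 − 0.384)·C = 0.384×49.47 − 4.4523 = 14.544
C = 14.544 / 0.208 = 69.924 g/s

69.92 g/s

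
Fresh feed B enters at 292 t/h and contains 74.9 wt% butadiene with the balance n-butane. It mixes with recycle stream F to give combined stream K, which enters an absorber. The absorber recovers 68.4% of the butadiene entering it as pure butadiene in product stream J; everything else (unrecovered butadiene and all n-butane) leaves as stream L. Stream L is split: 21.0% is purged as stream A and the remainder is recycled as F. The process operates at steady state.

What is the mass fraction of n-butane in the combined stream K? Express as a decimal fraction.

0.545

n-butane enters only via B and leaves only via the purge: 292×0.251 = 0.210×(n-butane in L), and the absorber passes all n-butane, so n-butane in K = n-butane in L = 349.01 t/h.
butadiene in K: m_A = 292×0.749 + (1−0.210)·(1−0.684)·m_A, so m_A = 218.71/0.7504 = 291.47 t/h.
K = 291.47 + 349.01 = 640.48 t/h.
n-butane fraction in K = 349.01/640.48 = 0.545.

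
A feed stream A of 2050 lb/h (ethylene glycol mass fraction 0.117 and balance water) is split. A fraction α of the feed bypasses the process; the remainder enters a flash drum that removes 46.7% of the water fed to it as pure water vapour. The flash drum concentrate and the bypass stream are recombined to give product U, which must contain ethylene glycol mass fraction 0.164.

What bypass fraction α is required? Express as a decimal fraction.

0.305

All 2050×0.117 = 239.85 lb/h of ethylene glycol reaches U, so U = 239.85/0.164 = 1462.5 lb/h and vapour = 587.5 lb/h.
The evaporator receives (1−α)·2050 of feed at 0.883 water and removes 0.467 of that water:
0.467×0.883×(1−α)×2050 = 587.5
(1−α) = 587.5/845.34 = 0.6950;  α = 0.3050.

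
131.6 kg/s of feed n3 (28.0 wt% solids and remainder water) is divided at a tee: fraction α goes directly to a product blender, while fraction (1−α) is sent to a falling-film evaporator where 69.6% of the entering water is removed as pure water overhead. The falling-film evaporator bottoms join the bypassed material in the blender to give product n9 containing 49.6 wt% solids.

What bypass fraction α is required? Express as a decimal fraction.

All 131.6×0.280 = 36.848 kg/s of solids reaches n9, so n9 = 36.848/0.496 = 74.29 kg/s and vapour = 57.31 kg/s.
The evaporator receives (1−α)·131.6 of feed at 0.720 water and removes 0.696 of that water:
0.696×0.720×(1−α)×131.6 = 57.31
(1−α) = 57.31/65.947 = 0.8690;  α = 0.1310.

0.131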